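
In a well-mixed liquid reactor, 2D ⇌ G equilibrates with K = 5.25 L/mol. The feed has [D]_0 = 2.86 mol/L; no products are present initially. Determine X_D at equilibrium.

X = 0.833

Let X = conversion of D; extent ξ = 2.86X/2 mol/L.
Concentrations: [D] = 2.86 − 2.86X; [G] = 1.43X.
K = [G] / ([D]^2).
This equals 5.25 at X = 0.833 (the root in 0 < X < 1).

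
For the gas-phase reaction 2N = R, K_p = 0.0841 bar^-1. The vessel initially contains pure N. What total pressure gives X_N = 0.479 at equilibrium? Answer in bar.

Basis: 1 mol N initially; let X = conversion of N. Extent ξ = 0.5X.
Species balance: n_N = 1 − X; n_R = 0.5X.
Summing: n_T = 1 − 0.5X.
K_p = p_R / (p_N^2) with p_i = (n_i/n_T)·P.
At X = 0.479: the mole-fraction product g(X) = Π y_i^ν_i = 0.671. Since K_p = g(X)·P^{-1}, P = (g/K_p)^(1/1) = (0.671/0.0841)^(1/1) = 7.98 bar.

P = 7.98 bar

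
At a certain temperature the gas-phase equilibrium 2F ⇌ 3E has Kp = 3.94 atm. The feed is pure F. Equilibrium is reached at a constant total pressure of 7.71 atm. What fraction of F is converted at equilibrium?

X = 0.402

Basis: 1 mol F initially; let X = conversion of F. Extent ξ = 0.5X.
Moles: n_F = 1 − X; n_E = 1.5X.
Summing: n_T = 1 + 0.5X.
y_i = n_i/n_T, p_i = y_i·P. Kp = p_E^3 / (p_F^2).
Substituting and setting equal to 3.94 atm gives a polynomial in X; the root in (0,1) is X = 0.402.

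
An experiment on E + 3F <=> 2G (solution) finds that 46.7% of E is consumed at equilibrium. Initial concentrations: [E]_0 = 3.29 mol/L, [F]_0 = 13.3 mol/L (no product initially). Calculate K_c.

Let X = conversion of E.
Concentrations: [E] = 3.29 − 3.29X; [F] = 13.3 − 9.87X; [G] = 6.58X.
At X = 0.467: [E] = 1.75, [F] = 8.69, [G] = 3.07.
K_c = [G]^2 / ([E] [F]^3) = 0.0082 (mol/L)^-2.

K_c = 0.0082 (mol/L)^-2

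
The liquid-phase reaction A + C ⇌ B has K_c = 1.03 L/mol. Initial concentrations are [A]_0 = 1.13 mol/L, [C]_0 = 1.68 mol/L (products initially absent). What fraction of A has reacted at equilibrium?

Let X = conversion of A; extent ξ = 1.13·X mol/L.
Concentrations: [A] = 1.13 − 1.13X; [C] = 1.68 − 1.13X; [B] = 1.13X.
K_c = [B] / ([A] [C]).
This equals 1.03 at X = 0.528 (the root in 0 < X < 1).

X = 0.528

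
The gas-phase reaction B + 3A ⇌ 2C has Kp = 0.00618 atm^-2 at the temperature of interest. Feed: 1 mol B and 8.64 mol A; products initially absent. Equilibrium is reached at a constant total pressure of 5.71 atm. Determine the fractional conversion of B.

X = 0.399

Basis: 1 mol B initially; let X = conversion of B. Extent ξ = X.
Moles: n_B = 1 − X; n_A = 8.64 − 3X; n_C = 2X.
Total moles n_T = 9.64 − 2X.
Mole fractions y_i = n_i/n_T; Kp = p_C^2 / (p_B p_A^3) with p_i = y_i·P.
Equating to 0.00618 atm^-2 and solving on 0 < X < 1: X = 0.399.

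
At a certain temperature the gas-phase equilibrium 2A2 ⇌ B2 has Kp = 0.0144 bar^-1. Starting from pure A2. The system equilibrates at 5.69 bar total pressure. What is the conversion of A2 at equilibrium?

X = 0.132

Let X = conversion of A2 (basis 1 mol A2); extent of reaction ξ = 0.5X.
At extent ξ: n_A2 = 1 − X; n_B2 = 0.5X.
Total moles n_T = 1 − 0.5X.
Mole fractions y_i = n_i/n_T; Kp = p_B2 / (p_A2^2) with p_i = y_i·P.
This yields a degree-2 equation in X; solving on (0,1), X = 0.132.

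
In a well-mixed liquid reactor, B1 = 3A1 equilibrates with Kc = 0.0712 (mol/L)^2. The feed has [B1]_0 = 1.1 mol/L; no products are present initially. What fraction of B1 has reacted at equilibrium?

X = 0.124

Let X = conversion of B1; extent ξ = 1.1·X mol/L.
Concentrations: [B1] = 1.1 − 1.1X; [A1] = 3.3X.
Kc = [A1]^3 / ([B1]).
Equating to 0.0712 (mol/L)^2: the physical root is X = 0.124.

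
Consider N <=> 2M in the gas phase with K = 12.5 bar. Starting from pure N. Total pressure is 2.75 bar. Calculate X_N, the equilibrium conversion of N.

X = 0.729

Take 1 mol N as basis and let X be its fractional conversion, so ξ = X.
Mole table: n_N = 1 − X; n_M = 2X.
Total moles n_T = 1 + X.
Mole fractions y_i = n_i/n_T; K = p_M^2 / (p_N) with p_i = y_i·P.
Substituting and setting equal to 12.5 bar gives a polynomial in X; the root in (0,1) is X = 0.729.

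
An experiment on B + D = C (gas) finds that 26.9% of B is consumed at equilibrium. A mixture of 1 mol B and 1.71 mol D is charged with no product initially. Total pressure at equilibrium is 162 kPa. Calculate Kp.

Kp = 0.00385 kPa^-1

Basis: 1 mol B initially; let X = conversion of B. Extent ξ = X.
Mole table: n_B = 1 − X; n_D = 1.71 − X; n_C = X.
Total moles n_T = 2.71 − X.
At X = 0.269: n_B = 0.731, n_D = 1.44, n_C = 0.269, n_T = 2.44.
p_i = (n_i/n_T)·P. Kp = p_C / (p_B p_D) = 0.00385 kPa^-1.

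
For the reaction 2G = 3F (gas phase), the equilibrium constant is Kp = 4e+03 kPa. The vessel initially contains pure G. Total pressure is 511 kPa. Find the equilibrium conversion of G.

Basis: 1 mol G initially; let X = conversion of G. Extent ξ = 0.5X.
Mole table: n_G = 1 − X; n_F = 1.5X.
Summing: n_T = 1 + 0.5X.
With p_i = (n_i/n_T)P, Kp = p_F^3 / (p_G^2).
Substituting and setting equal to 4e+03 kPa gives a polynomial in X; the root in (0,1) is X = 0.681.

X = 0.681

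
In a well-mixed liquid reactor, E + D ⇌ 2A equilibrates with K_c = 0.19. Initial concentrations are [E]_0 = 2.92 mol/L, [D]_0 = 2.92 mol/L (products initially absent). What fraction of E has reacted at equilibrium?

X = 0.179

Let X = conversion of E; extent ξ = 2.92·X mol/L.
Concentrations: [E] = 2.92 − 2.92X; [D] = 2.92 − 2.92X; [A] = 5.84X.
K_c = [A]^2 / ([E] [D]).
Solving K_c = 0.19 for X ∈ (0,1): X = 0.179.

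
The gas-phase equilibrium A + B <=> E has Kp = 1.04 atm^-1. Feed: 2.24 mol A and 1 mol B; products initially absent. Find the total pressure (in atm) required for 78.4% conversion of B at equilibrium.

Let X = conversion of B (basis 1 mol B); extent of reaction ξ = X.
Moles: n_A = 2.24 − X; n_B = 1 − X; n_E = X.
n_T = Σnᵢ = 3.24 − X.
Kp = p_E / (p_A p_B) with p_i = (n_i/n_T)·P.
At X = 0.784: the mole-fraction product g(X) = Π y_i^ν_i = 6.123. Since Kp = g(X)·P^{-1}, P = (g/Kp)^(1/1) = (6.123/1.04)^(1/1) = 5.89 atm.

P = 5.89 atm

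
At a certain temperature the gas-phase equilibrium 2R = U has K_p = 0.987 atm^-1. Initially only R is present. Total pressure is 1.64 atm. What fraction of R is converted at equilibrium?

X = 0.634

Take 1 mol R as basis and let X be its fractional conversion, so ξ = 0.5X.
At extent ξ: n_R = 1 − X; n_U = 0.5X.
Summing: n_T = 1 − 0.5X.
y_i = n_i/n_T, p_i = y_i·P. K_p = p_U / (p_R^2).
This yields a degree-2 equation in X; solving on (0,1), X = 0.634.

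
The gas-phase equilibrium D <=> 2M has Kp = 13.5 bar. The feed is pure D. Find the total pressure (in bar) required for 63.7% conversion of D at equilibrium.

P = 4.94 bar

Let X = conversion of D (basis 1 mol D); extent of reaction ξ = X.
Mole table: n_D = 1 − X; n_M = 2X.
Total moles n_T = 1 + X.
Kp = p_M^2 / (p_D) with p_i = (n_i/n_T)·P.
At X = 0.637: the mole-fraction product g(X) = Π y_i^ν_i = 2.731. Since Kp = g(X)·P^{1}, P = (Kp/g)^(1/1) = (13.5/2.731)^(1/1) = 4.94 bar.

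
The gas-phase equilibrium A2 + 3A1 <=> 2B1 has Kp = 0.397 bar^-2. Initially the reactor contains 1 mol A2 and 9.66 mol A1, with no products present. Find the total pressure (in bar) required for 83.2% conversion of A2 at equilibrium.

P = 3.02 bar

Take 1 mol A2 as basis and let X be its fractional conversion, so ξ = X.
Species balance: n_A2 = 1 − X; n_A1 = 9.66 − 3X; n_B1 = 2X.
n_T = Σnᵢ = 10.7 − 2X.
Kp = p_B1^2 / (p_A2 p_A1^3) with p_i = (n_i/n_T)·P.
At X = 0.832: the mole-fraction product g(X) = Π y_i^ν_i = 3.628. Since Kp = g(X)·P^{-2}, P = (g/Kp)^(1/2) = (3.628/0.397)^(1/2) = 3.02 bar.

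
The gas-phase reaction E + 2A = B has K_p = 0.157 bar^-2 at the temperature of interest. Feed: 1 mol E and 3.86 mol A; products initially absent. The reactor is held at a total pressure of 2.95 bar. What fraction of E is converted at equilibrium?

X = 0.434

Take 1 mol E as basis and let X be its fractional conversion, so ξ = X.
Mole table: n_E = 1 − X; n_A = 3.86 − 2X; n_B = X.
Summing: n_T = 4.86 − 2X.
Mole fractions y_i = n_i/n_T; K_p = p_B / (p_E p_A^2) with p_i = y_i·P.
Substituting and setting equal to 0.157 bar^-2 gives a polynomial in X; the root in (0,1) is X = 0.434.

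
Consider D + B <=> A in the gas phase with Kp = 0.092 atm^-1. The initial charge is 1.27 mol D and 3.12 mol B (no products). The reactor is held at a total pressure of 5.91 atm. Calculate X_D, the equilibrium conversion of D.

X = 0.272

Basis: 1.27 mol D initially; let X = conversion of D. Extent ξ = 1.27X.
At extent ξ: n_D = 1.27 − 1.27X; n_B = 3.12 − 1.27X; n_A = 1.27X.
Total moles n_T = 4.39 − 1.27X.
y_i = n_i/n_T, p_i = y_i·P. Kp = p_A / (p_D p_B).
This yields a degree-2 equation in X; solving on (0,1), X = 0.272.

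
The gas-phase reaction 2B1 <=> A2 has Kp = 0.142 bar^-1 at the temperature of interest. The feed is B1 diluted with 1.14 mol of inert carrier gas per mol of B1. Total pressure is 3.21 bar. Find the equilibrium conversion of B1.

X = 0.253

Basis: 1 mol B1 initially; let X = conversion of B1. Extent ξ = 0.5X.
Species balance: n_B1 = 1 − X; n_A2 = 0.5X; n_I = 1.14 (inert).
Summing: n_T = 2.14 − 0.5X.
y_i = n_i/n_T, p_i = y_i·P. Kp = p_A2 / (p_B1^2).
Equating to 0.142 bar^-1 and solving on 0 < X < 1: X = 0.253.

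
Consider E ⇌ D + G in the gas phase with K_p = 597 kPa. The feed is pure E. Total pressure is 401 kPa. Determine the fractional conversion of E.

X = 0.773

Let X = conversion of E (basis 1 mol E); extent of reaction ξ = X.
Mole table: n_E = 1 − X; n_D = X; n_G = X.
Total moles n_T = 1 + X.
With p_i = (n_i/n_T)P, K_p = p_D p_G / (p_E).
Equating to 597 kPa and solving on 0 < X < 1: X = 0.773.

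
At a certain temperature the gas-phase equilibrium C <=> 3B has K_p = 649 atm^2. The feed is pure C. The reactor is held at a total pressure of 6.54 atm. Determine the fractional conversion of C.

Take 1 mol C as basis and let X be its fractional conversion, so ξ = X.
Mole table: n_C = 1 − X; n_B = 3X.
Total moles n_T = 1 + 2X.
y_i = n_i/n_T, p_i = y_i·P. K_p = p_B^3 / (p_C).
This yields a degree-3 equation in X; solving on (0,1), X = 0.850.

X = 0.850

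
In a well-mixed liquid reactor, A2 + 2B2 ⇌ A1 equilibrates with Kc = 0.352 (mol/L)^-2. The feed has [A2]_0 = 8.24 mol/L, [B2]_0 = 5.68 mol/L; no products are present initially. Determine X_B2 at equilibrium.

X = 0.815

Let X = conversion of B2; extent ξ = 5.68X/2 mol/L.
Concentrations: [A2] = 8.24 − 2.84X; [B2] = 5.68 − 5.68X; [A1] = 2.84X.
Kc = [A1] / ([A2] [B2]^2).
This equals 0.352 at X = 0.815 (the root in 0 < X < 1).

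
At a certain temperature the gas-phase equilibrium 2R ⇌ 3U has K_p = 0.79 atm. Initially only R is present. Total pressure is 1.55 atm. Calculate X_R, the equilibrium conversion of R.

X = 0.402

Basis: 1 mol R initially; let X = conversion of R. Extent ξ = 0.5X.
Species balance: n_R = 1 − X; n_U = 1.5X.
Summing: n_T = 1 + 0.5X.
Mole fractions y_i = n_i/n_T; K_p = p_U^3 / (p_R^2) with p_i = y_i·P.
Setting this equal to 0.79 atm and taking the physical root (0 < X < 1) gives X = 0.402.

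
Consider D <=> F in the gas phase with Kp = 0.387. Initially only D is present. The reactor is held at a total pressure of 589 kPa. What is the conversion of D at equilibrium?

X = 0.279

Basis: 1 mol D initially; let X = conversion of D. Extent ξ = X.
Mole table: n_D = 1 − X; n_F = X.
Since Δν = 0, n_T = 1 throughout.
Mole fractions y_i = n_i/n_T; Kp = p_F / (p_D) with p_i = y_i·P.
Equating to 0.387 and solving on 0 < X < 1: X = 0.279.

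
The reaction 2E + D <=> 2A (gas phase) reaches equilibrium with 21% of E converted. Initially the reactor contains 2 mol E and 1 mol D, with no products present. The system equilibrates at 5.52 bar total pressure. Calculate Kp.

Kp = 0.0452 bar^-1

Let X = conversion of E (basis 2 mol E); extent of reaction ξ = X.
Mole table: n_E = 2 − 2X; n_D = 1 − X; n_A = 2X.
Total moles n_T = 3 − X.
At X = 0.21: n_E = 1.58, n_D = 0.79, n_A = 0.42, n_T = 2.79.
p_i = (n_i/n_T)·P. Kp = p_A^2 / (p_E^2 p_D) = 0.0452 bar^-1.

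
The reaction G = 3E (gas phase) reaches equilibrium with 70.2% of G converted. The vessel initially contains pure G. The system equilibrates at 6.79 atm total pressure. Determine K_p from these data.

Basis: 1 mol G initially; let X = conversion of G. Extent ξ = X.
Species balance: n_G = 1 − X; n_E = 3X.
n_T = Σnᵢ = 1 + 2X.
At X = 0.702: n_G = 0.298, n_E = 2.11, n_T = 2.4.
p_i = (n_i/n_T)·P. K_p = p_E^3 / (p_G) = 250 atm^2.

K_p = 250 atm^2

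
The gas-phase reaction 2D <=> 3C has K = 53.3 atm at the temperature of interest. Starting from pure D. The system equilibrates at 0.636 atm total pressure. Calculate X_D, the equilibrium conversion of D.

X = 0.865

Basis: 1 mol D initially; let X = conversion of D. Extent ξ = 0.5X.
Mole table: n_D = 1 − X; n_C = 1.5X.
Total moles n_T = 1 + 0.5X.
y_i = n_i/n_T, p_i = y_i·P. K = p_C^3 / (p_D^2).
This yields a degree-3 equation in X; solving on (0,1), X = 0.865.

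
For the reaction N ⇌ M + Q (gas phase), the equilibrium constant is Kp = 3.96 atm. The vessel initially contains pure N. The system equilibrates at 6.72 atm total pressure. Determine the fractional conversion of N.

X = 0.609

Let X = conversion of N (basis 1 mol N); extent of reaction ξ = X.
Moles: n_N = 1 − X; n_M = X; n_Q = X.
Total moles n_T = 1 + X.
y_i = n_i/n_T, p_i = y_i·P. Kp = p_M p_Q / (p_N).
This yields a degree-2 equation in X; solving on (0,1), X = 0.609.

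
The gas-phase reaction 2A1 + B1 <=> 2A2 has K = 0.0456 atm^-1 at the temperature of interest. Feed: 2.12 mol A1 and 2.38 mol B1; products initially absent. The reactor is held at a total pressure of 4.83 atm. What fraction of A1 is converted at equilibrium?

Basis: 2.12 mol A1 initially; let X = conversion of A1. Extent ξ = 1.06X.
Species balance: n_A1 = 2.12 − 2.12X; n_B1 = 2.38 − 1.06X; n_A2 = 2.12X.
Summing: n_T = 4.5 − 1.06X.
With p_i = (n_i/n_T)P, K = p_A2^2 / (p_A1^2 p_B1).
Equating to 0.0456 atm^-1 and solving on 0 < X < 1: X = 0.249.

X = 0.249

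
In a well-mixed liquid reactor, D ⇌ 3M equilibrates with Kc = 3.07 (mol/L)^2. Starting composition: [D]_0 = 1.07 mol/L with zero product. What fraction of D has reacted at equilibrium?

Let X = conversion of D; extent ξ = 1.07·X mol/L.
Concentrations: [D] = 1.07 − 1.07X; [M] = 3.21X.
Kc = [M]^3 / ([D]).
Setting equal to 3.07 and solving for X on (0,1) gives X = 0.392.

X = 0.392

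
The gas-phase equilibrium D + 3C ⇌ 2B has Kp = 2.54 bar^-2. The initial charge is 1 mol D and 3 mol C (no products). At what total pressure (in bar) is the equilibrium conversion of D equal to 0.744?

Let X = conversion of D (basis 1 mol D); extent of reaction ξ = X.
Species balance: n_D = 1 − X; n_C = 3 − 3X; n_B = 2X.
n_T = Σnᵢ = 4 − 2X.
Kp = p_B^2 / (p_D p_C^3) with p_i = (n_i/n_T)·P.
At X = 0.744: the mole-fraction product g(X) = Π y_i^ν_i = 120.5. Since Kp = g(X)·P^{-2}, P = (g/Kp)^(1/2) = (120.5/2.54)^(1/2) = 6.89 bar.

P = 6.89 bar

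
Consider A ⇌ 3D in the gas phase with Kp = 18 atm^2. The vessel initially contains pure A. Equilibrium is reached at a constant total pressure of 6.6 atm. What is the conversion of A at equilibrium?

X = 0.302

Take 1 mol A as basis and let X be its fractional conversion, so ξ = X.
At extent ξ: n_A = 1 − X; n_D = 3X.
Summing: n_T = 1 + 2X.
Mole fractions y_i = n_i/n_T; Kp = p_D^3 / (p_A) with p_i = y_i·P.
Equating to 18 atm^2 and solving on 0 < X < 1: X = 0.302.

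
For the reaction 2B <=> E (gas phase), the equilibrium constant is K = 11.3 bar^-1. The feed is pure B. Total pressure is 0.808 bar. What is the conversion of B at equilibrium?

X = 0.837

Take 1 mol B as basis and let X be its fractional conversion, so ξ = 0.5X.
Species balance: n_B = 1 − X; n_E = 0.5X.
Total moles n_T = 1 − 0.5X.
With p_i = (n_i/n_T)P, K = p_E / (p_B^2).
Equating to 11.3 bar^-1 and solving on 0 < X < 1: X = 0.837.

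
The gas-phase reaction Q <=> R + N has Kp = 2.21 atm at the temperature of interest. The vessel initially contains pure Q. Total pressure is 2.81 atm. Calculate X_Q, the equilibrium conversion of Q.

X = 0.664

Let X = conversion of Q (basis 1 mol Q); extent of reaction ξ = X.
Species balance: n_Q = 1 − X; n_R = X; n_N = X.
n_T = Σnᵢ = 1 + X.
With p_i = (n_i/n_T)P, Kp = p_R p_N / (p_Q).
Substituting and setting equal to 2.21 atm gives a polynomial in X; the root in (0,1) is X = 0.664.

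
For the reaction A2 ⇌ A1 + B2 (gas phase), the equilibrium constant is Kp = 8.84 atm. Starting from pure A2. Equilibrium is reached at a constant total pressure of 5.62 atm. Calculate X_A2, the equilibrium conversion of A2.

Let X = conversion of A2 (basis 1 mol A2); extent of reaction ξ = X.
Species balance: n_A2 = 1 − X; n_A1 = X; n_B2 = X.
Summing: n_T = 1 + X.
With p_i = (n_i/n_T)P, Kp = p_A1 p_B2 / (p_A2).
This yields a degree-2 equation in X; solving on (0,1), X = 0.782.

X = 0.782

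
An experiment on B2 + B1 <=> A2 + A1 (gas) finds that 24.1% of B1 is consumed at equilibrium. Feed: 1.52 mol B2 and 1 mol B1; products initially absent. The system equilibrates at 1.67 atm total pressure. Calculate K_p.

K_p = 0.0598

Take 1 mol B1 as basis and let X be its fractional conversion, so ξ = X.
Mole table: n_B2 = 1.52 − X; n_B1 = 1 − X; n_A2 = X; n_A1 = X.
Total moles n_T = 2.52 (Δν = 0, constant).
At X = 0.241: n_B2 = 1.28, n_B1 = 0.759, n_A2 = 0.241, n_A1 = 0.241, n_T = 2.52.
p_i = (n_i/n_T)·P. K_p = p_A2 p_A1 / (p_B2 p_B1) = 0.0598.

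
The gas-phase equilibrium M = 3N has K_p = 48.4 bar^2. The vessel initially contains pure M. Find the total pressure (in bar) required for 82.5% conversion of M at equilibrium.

Basis: 1 mol M initially; let X = conversion of M. Extent ξ = X.
Mole table: n_M = 1 − X; n_N = 3X.
Summing: n_T = 1 + 2X.
K_p = p_N^3 / (p_M) with p_i = (n_i/n_T)·P.
At X = 0.825: the mole-fraction product g(X) = Π y_i^ν_i = 12.34. Since K_p = g(X)·P^{2}, P = (K_p/g)^(1/2) = (48.4/12.34)^(1/2) = 1.98 bar.

P = 1.98 bar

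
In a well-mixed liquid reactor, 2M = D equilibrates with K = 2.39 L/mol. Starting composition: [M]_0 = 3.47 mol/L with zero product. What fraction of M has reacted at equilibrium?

X = 0.783

Let X = conversion of M; extent ξ = 3.47X/2 mol/L.
Concentrations: [M] = 3.47 − 3.47X; [D] = 1.74X.
K = [D] / ([M]^2).
Setting equal to 2.39 and solving for X on (0,1) gives X = 0.783.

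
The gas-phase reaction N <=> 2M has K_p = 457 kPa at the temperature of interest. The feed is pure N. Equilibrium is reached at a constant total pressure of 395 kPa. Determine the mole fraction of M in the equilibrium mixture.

Basis: 1 mol N initially; let X = conversion of N. Extent ξ = X.
Mole table: n_N = 1 − X; n_M = 2X.
Summing: n_T = 1 + X.
With p_i = (n_i/n_T)P, K_p = p_M^2 / (p_N).
Setting this equal to 457 kPa and taking the physical root (0 < X < 1) gives X = 0.474.
Then n_M = 0.947, n_T = 1.47, so y_M = 0.643.

y_M = 0.643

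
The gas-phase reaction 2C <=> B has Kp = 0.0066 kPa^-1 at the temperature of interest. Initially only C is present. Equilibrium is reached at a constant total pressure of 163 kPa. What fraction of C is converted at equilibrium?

Basis: 1 mol C initially; let X = conversion of C. Extent ξ = 0.5X.
Mole table: n_C = 1 − X; n_B = 0.5X.
Summing: n_T = 1 − 0.5X.
With p_i = (n_i/n_T)P, Kp = p_B / (p_C^2).
Equating to 0.0066 kPa^-1 and solving on 0 < X < 1: X = 0.566.

X = 0.566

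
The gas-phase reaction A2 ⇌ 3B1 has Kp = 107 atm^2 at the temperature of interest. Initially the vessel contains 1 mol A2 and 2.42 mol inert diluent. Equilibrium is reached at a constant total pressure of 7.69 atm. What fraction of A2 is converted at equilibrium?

X = 0.744

Let X = conversion of A2 (basis 1 mol A2); extent of reaction ξ = X.
Species balance: n_A2 = 1 − X; n_B1 = 3X; n_I = 2.42 (inert).
Total moles n_T = 3.42 + 2X.
y_i = n_i/n_T, p_i = y_i·P. Kp = p_B1^3 / (p_A2).
Equating to 107 atm^2 and solving on 0 < X < 1: X = 0.744.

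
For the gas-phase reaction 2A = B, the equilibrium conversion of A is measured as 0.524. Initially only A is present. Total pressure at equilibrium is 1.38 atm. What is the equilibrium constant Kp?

Basis: 1 mol A initially; let X = conversion of A. Extent ξ = 0.5X.
At extent ξ: n_A = 1 − X; n_B = 0.5X.
Summing: n_T = 1 − 0.5X.
At X = 0.524: n_A = 0.476, n_B = 0.262, n_T = 0.738.
p_i = (n_i/n_T)·P. Kp = p_B / (p_A^2) = 0.618 atm^-1.

Kp = 0.618 atm^-1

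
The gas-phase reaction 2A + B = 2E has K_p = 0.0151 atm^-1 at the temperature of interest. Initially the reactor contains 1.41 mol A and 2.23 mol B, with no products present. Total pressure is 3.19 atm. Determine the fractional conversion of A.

X = 0.145

Basis: 1.41 mol A initially; let X = conversion of A. Extent ξ = 0.705X.
At extent ξ: n_A = 1.41 − 1.41X; n_B = 2.23 − 0.705X; n_E = 1.41X.
Total moles n_T = 3.64 − 0.705X.
y_i = n_i/n_T, p_i = y_i·P. K_p = p_E^2 / (p_A^2 p_B).
Setting this equal to 0.0151 atm^-1 and taking the physical root (0 < X < 1) gives X = 0.145.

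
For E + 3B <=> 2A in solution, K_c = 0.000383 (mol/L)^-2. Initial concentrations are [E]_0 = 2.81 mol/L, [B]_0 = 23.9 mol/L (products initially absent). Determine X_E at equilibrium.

X = 0.413

Let X = conversion of E; extent ξ = 2.81·X mol/L.
Concentrations: [E] = 2.81 − 2.81X; [B] = 23.9 − 8.43X; [A] = 5.62X.
K_c = [A]^2 / ([E] [B]^3).
This equals 0.000383 at X = 0.413 (the root in 0 < X < 1).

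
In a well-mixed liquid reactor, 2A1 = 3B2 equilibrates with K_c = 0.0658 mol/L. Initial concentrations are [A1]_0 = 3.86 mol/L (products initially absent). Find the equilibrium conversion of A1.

X = 0.154

Let X = conversion of A1; extent ξ = 3.86X/2 mol/L.
Concentrations: [A1] = 3.86 − 3.86X; [B2] = 5.79X.
K_c = [B2]^3 / ([A1]^2).
Equating to 0.0658 mol/L: the physical root is X = 0.154.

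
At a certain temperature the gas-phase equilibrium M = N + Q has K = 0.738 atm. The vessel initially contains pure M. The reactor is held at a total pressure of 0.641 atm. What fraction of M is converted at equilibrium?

X = 0.732

Take 1 mol M as basis and let X be its fractional conversion, so ξ = X.
Moles: n_M = 1 − X; n_N = X; n_Q = X.
n_T = Σnᵢ = 1 + X.
Mole fractions y_i = n_i/n_T; K = p_N p_Q / (p_M) with p_i = y_i·P.
This yields a degree-2 equation in X; solving on (0,1), X = 0.732.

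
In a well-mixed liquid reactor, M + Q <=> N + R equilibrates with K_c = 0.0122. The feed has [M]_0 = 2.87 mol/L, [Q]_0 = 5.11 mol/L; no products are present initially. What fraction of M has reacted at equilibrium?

Let X = conversion of M; extent ξ = 2.87·X mol/L.
Concentrations: [M] = 2.87 − 2.87X; [Q] = 5.11 − 2.87X; [N] = 2.87X; [R] = 2.87X.
K_c = [N] [R] / ([M] [Q]).
Equating to 0.0122: the physical root is X = 0.132.

X = 0.132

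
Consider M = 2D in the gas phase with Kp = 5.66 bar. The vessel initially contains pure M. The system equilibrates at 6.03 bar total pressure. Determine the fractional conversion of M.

X = 0.436

Basis: 1 mol M initially; let X = conversion of M. Extent ξ = X.
Moles: n_M = 1 − X; n_D = 2X.
Total moles n_T = 1 + X.
Mole fractions y_i = n_i/n_T; Kp = p_D^2 / (p_M) with p_i = y_i·P.
Setting this equal to 5.66 bar and taking the physical root (0 < X < 1) gives X = 0.436.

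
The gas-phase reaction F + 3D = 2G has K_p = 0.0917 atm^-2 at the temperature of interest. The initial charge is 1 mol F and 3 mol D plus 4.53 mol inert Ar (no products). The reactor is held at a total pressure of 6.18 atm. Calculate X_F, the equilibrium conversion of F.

X = 0.300

Let X = conversion of F (basis 1 mol F); extent of reaction ξ = X.
Species balance: n_F = 1 − X; n_D = 3 − 3X; n_G = 2X; n_I = 4.53 (inert).
Total moles n_T = 8.53 − 2X.
With p_i = (n_i/n_T)P, K_p = p_G^2 / (p_F p_D^3).
Setting this equal to 0.0917 atm^-2 and taking the physical root (0 < X < 1) gives X = 0.300.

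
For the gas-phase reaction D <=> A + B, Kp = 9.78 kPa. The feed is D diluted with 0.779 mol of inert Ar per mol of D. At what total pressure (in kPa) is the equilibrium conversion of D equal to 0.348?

P = 112 kPa

Take 1 mol D as basis and let X be its fractional conversion, so ξ = X.
At extent ξ: n_D = 1 − X; n_A = X; n_B = X; n_I = 0.779 (inert).
Total moles n_T = 1.78 + X.
Kp = p_A p_B / (p_D) with p_i = (n_i/n_T)·P.
At X = 0.348: the mole-fraction product g(X) = Π y_i^ν_i = 0.08733. Since Kp = g(X)·P^{1}, P = (Kp/g)^(1/1) = (9.78/0.08733)^(1/1) = 112 kPa.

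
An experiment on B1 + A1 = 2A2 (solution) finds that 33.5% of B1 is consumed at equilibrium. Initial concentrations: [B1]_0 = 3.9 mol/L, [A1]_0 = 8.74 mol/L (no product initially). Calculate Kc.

Kc = 0.354

Let X = conversion of B1.
Concentrations: [B1] = 3.9 − 3.9X; [A1] = 8.74 − 3.9X; [A2] = 7.8X.
At X = 0.335: [B1] = 2.59, [A1] = 7.43, [A2] = 2.61.
Kc = [A2]^2 / ([B1] [A1]) = 0.354.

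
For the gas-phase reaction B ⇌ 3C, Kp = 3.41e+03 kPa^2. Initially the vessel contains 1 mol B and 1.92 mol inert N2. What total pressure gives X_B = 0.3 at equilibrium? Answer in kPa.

P = 201 kPa

Let X = conversion of B (basis 1 mol B); extent of reaction ξ = X.
Moles: n_B = 1 − X; n_C = 3X; n_I = 1.92 (inert).
n_T = Σnᵢ = 2.92 + 2X.
Kp = p_C^3 / (p_B) with p_i = (n_i/n_T)·P.
At X = 0.3: the mole-fraction product g(X) = Π y_i^ν_i = 0.08405. Since Kp = g(X)·P^{2}, P = (Kp/g)^(1/2) = (3.41e+03/0.08405)^(1/2) = 201 kPa.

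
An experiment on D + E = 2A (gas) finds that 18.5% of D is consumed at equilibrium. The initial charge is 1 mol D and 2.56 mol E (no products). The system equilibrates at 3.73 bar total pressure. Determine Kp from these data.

Basis: 1 mol D initially; let X = conversion of D. Extent ξ = X.
At extent ξ: n_D = 1 − X; n_E = 2.56 − X; n_A = 2X.
Since Δν = 0, n_T = 3.56 throughout.
At X = 0.185: n_D = 0.815, n_E = 2.38, n_A = 0.37, n_T = 3.56.
p_i = (n_i/n_T)·P. Kp = p_A^2 / (p_D p_E) = 0.0707.

Kp = 0.0707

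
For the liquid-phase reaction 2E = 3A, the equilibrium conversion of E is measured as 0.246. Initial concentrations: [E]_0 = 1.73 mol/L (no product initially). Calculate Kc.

Let X = conversion of E.
Concentrations: [E] = 1.73 − 1.73X; [A] = 2.59X.
At X = 0.246: [E] = 1.3, [A] = 0.638.
Kc = [A]^3 / ([E]^2) = 0.153 mol/L.

Kc = 0.153 mol/L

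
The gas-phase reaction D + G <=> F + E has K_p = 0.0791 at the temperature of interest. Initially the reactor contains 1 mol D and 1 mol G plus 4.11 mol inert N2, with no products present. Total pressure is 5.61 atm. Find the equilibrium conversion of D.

X = 0.220

Let X = conversion of D (basis 1 mol D); extent of reaction ξ = X.
At extent ξ: n_D = 1 − X; n_G = 1 − X; n_F = X; n_E = X; n_I = 4.11 (inert).
Total moles n_T = 6.11 (Δν = 0, constant).
With p_i = (n_i/n_T)P, K_p = p_F p_E / (p_D p_G).
Substituting and setting equal to 0.0791 gives a polynomial in X; the root in (0,1) is X = 0.220.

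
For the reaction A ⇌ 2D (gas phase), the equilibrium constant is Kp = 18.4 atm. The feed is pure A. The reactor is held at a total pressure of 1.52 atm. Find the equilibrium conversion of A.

X = 0.867

Basis: 1 mol A initially; let X = conversion of A. Extent ξ = X.
Species balance: n_A = 1 − X; n_D = 2X.
Total moles n_T = 1 + X.
Mole fractions y_i = n_i/n_T; Kp = p_D^2 / (p_A) with p_i = y_i·P.
This yields a degree-2 equation in X; solving on (0,1), X = 0.867.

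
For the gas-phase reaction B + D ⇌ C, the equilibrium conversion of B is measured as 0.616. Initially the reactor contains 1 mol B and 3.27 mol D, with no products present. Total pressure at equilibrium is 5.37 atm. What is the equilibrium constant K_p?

K_p = 0.411 atm^-1

Take 1 mol B as basis and let X be its fractional conversion, so ξ = X.
Moles: n_B = 1 − X; n_D = 3.27 − X; n_C = X.
Total moles n_T = 4.27 − X.
At X = 0.616: n_B = 0.384, n_D = 2.65, n_C = 0.616, n_T = 3.65.
p_i = (n_i/n_T)·P. K_p = p_C / (p_B p_D) = 0.411 atm^-1.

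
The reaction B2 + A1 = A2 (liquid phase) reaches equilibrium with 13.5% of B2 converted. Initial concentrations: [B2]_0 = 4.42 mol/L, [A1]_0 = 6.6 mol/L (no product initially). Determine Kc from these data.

Kc = 0.026 L/mol

Let X = conversion of B2.
Concentrations: [B2] = 4.42 − 4.42X; [A1] = 6.6 − 4.42X; [A2] = 4.42X.
At X = 0.135: [B2] = 3.82, [A1] = 6, [A2] = 0.597.
Kc = [A2] / ([B2] [A1]) = 0.026 L/mol.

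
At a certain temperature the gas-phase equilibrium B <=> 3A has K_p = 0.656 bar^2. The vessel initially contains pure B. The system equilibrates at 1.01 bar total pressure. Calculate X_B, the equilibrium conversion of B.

Take 1 mol B as basis and let X be its fractional conversion, so ξ = X.
Moles: n_B = 1 − X; n_A = 3X.
Total moles n_T = 1 + 2X.
Mole fractions y_i = n_i/n_T; K_p = p_A^3 / (p_B) with p_i = y_i·P.
Setting this equal to 0.656 bar^2 and taking the physical root (0 < X < 1) gives X = 0.356.

X = 0.356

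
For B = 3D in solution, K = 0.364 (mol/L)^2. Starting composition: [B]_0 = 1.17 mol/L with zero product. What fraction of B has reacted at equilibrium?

Let X = conversion of B; extent ξ = 1.17·X mol/L.
Concentrations: [B] = 1.17 − 1.17X; [D] = 3.51X.
K = [D]^3 / ([B]).
Equating to 0.364 (mol/L)^2: the physical root is X = 0.199.

X = 0.199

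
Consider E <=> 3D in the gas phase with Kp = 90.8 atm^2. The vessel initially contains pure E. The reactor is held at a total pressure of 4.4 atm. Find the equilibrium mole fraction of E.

Let X = conversion of E (basis 1 mol E); extent of reaction ξ = X.
Species balance: n_E = 1 − X; n_D = 3X.
n_T = Σnᵢ = 1 + 2X.
y_i = n_i/n_T, p_i = y_i·P. Kp = p_D^3 / (p_E).
Substituting and setting equal to 90.8 atm^2 gives a polynomial in X; the root in (0,1) is X = 0.677.
Then n_E = 0.323, n_T = 2.35, so y_E = 0.137.

y_E = 0.137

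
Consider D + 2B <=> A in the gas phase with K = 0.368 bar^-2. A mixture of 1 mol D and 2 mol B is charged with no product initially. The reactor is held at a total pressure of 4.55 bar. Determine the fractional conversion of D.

Take 1 mol D as basis and let X be its fractional conversion, so ξ = X.
Species balance: n_D = 1 − X; n_B = 2 − 2X; n_A = X.
Total moles n_T = 3 − 2X.
Mole fractions y_i = n_i/n_T; K = p_A / (p_D p_B^2) with p_i = y_i·P.
This yields a degree-3 equation in X; solving on (0,1), X = 0.600.

X = 0.600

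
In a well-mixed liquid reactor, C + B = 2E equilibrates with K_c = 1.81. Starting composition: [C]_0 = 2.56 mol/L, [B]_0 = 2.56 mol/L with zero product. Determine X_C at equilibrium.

X = 0.402

Let X = conversion of C; extent ξ = 2.56·X mol/L.
Concentrations: [C] = 2.56 − 2.56X; [B] = 2.56 − 2.56X; [E] = 5.12X.
K_c = [E]^2 / ([C] [B]).
Equating to 1.81: the physical root is X = 0.402.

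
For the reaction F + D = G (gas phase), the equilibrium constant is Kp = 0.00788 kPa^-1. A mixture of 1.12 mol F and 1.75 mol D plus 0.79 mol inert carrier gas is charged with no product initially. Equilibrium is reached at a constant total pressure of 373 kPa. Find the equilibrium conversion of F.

X = 0.526

Let X = conversion of F (basis 1.12 mol F); extent of reaction ξ = 1.12X.
Species balance: n_F = 1.12 − 1.12X; n_D = 1.75 − 1.12X; n_G = 1.12X; n_I = 0.79 (inert).
Summing: n_T = 3.66 − 1.12X.
With p_i = (n_i/n_T)P, Kp = p_G / (p_F p_D).
Substituting and setting equal to 0.00788 kPa^-1 gives a polynomial in X; the root in (0,1) is X = 0.526.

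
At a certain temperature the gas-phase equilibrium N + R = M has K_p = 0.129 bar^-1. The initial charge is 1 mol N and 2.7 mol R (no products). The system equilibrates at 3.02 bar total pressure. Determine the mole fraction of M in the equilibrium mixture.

Basis: 1 mol N initially; let X = conversion of N. Extent ξ = X.
Species balance: n_N = 1 − X; n_R = 2.7 − X; n_M = X.
Summing: n_T = 3.7 − X.
Mole fractions y_i = n_i/n_T; K_p = p_M / (p_N p_R) with p_i = y_i·P.
Substituting and setting equal to 0.129 bar^-1 gives a polynomial in X; the root in (0,1) is X = 0.217.
Then n_M = 0.217, n_T = 3.48, so y_M = 0.062.

y_M = 0.062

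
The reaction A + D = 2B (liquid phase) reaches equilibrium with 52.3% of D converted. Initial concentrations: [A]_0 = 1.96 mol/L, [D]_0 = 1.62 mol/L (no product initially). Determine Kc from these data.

Let X = conversion of D.
Concentrations: [A] = 1.96 − 1.62X; [D] = 1.62 − 1.62X; [B] = 3.24X.
At X = 0.523: [A] = 1.11, [D] = 0.773, [B] = 1.69.
Kc = [B]^2 / ([A] [D]) = 3.34.

Kc = 3.34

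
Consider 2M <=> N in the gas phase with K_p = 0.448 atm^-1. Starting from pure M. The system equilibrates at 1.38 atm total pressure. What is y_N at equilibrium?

Basis: 1 mol M initially; let X = conversion of M. Extent ξ = 0.5X.
At extent ξ: n_M = 1 − X; n_N = 0.5X.
n_T = Σnᵢ = 1 − 0.5X.
y_i = n_i/n_T, p_i = y_i·P. K_p = p_N / (p_M^2).
Substituting and setting equal to 0.448 atm^-1 gives a polynomial in X; the root in (0,1) is X = 0.463.
Then n_N = 0.232, n_T = 0.768, so y_N = 0.302.

y_N = 0.302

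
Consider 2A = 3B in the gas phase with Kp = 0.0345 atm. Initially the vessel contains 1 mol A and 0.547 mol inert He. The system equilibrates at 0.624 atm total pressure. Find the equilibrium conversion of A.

X = 0.249

Let X = conversion of A (basis 1 mol A); extent of reaction ξ = 0.5X.
Moles: n_A = 1 − X; n_B = 1.5X; n_I = 0.547 (inert).
n_T = Σnᵢ = 1.55 + 0.5X.
y_i = n_i/n_T, p_i = y_i·P. Kp = p_B^3 / (p_A^2).
Equating to 0.0345 atm and solving on 0 < X < 1: X = 0.249.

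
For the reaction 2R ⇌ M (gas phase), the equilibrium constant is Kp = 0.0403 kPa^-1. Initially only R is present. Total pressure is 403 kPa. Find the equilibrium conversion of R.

Let X = conversion of R (basis 1 mol R); extent of reaction ξ = 0.5X.
At extent ξ: n_R = 1 − X; n_M = 0.5X.
Total moles n_T = 1 − 0.5X.
With p_i = (n_i/n_T)P, Kp = p_M / (p_R^2).
Equating to 0.0403 kPa^-1 and solving on 0 < X < 1: X = 0.877.

X = 0.877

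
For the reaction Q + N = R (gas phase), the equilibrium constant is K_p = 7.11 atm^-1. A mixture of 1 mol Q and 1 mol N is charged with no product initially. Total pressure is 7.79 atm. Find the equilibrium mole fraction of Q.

Basis: 1 mol Q initially; let X = conversion of Q. Extent ξ = X.
Mole table: n_Q = 1 − X; n_N = 1 − X; n_R = X.
n_T = Σnᵢ = 2 − X.
Mole fractions y_i = n_i/n_T; K_p = p_R / (p_Q p_N) with p_i = y_i·P.
Equating to 7.11 atm^-1 and solving on 0 < X < 1: X = 0.867.
Then n_Q = 0.133, n_T = 1.13, so y_Q = 0.118.

y_Q = 0.118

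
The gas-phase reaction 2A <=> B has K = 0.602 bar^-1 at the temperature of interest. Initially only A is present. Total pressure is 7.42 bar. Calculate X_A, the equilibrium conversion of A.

Let X = conversion of A (basis 1 mol A); extent of reaction ξ = 0.5X.
Moles: n_A = 1 − X; n_B = 0.5X.
Total moles n_T = 1 − 0.5X.
With p_i = (n_i/n_T)P, K = p_B / (p_A^2).
Substituting and setting equal to 0.602 bar^-1 gives a polynomial in X; the root in (0,1) is X = 0.770.

X = 0.770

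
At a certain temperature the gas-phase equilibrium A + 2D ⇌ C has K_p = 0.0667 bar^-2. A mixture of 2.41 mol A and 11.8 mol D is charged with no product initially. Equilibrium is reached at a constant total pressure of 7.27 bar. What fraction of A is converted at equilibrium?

Take 2.41 mol A as basis and let X be its fractional conversion, so ξ = 2.41X.
Species balance: n_A = 2.41 − 2.41X; n_D = 11.8 − 4.82X; n_C = 2.41X.
Total moles n_T = 14.2 − 4.82X.
y_i = n_i/n_T, p_i = y_i·P. K_p = p_C / (p_A p_D^2).
This yields a degree-3 equation in X; solving on (0,1), X = 0.682.

X = 0.682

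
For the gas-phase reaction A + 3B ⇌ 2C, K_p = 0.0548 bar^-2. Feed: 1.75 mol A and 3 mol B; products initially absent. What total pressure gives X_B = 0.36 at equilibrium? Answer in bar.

P = 3.95 bar

Take 3 mol B as basis and let X be its fractional conversion, so ξ = X.
Mole table: n_A = 1.75 − X; n_B = 3 − 3X; n_C = 2X.
Summing: n_T = 4.75 − 2X.
K_p = p_C^2 / (p_A p_B^3) with p_i = (n_i/n_T)·P.
At X = 0.36: the mole-fraction product g(X) = Π y_i^ν_i = 0.8558. Since K_p = g(X)·P^{-2}, P = (g/K_p)^(1/2) = (0.8558/0.0548)^(1/2) = 3.95 bar.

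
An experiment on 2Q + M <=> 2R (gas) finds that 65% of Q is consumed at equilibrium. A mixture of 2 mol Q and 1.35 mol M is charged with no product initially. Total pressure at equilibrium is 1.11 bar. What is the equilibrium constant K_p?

Let X = conversion of Q (basis 2 mol Q); extent of reaction ξ = X.
Mole table: n_Q = 2 − 2X; n_M = 1.35 − X; n_R = 2X.
Total moles n_T = 3.35 − X.
At X = 0.65: n_Q = 0.7, n_M = 0.7, n_R = 1.3, n_T = 2.7.
p_i = (n_i/n_T)·P. K_p = p_R^2 / (p_Q^2 p_M) = 12 bar^-1.

K_p = 12 bar^-1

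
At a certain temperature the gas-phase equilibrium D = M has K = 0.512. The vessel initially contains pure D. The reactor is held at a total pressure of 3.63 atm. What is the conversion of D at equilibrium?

X = 0.339

Take 1 mol D as basis and let X be its fractional conversion, so ξ = X.
Moles: n_D = 1 − X; n_M = X.
n_T stays at 1 (no change in mole number).
y_i = n_i/n_T, p_i = y_i·P. K = p_M / (p_D).
Setting this equal to 0.512 and taking the physical root (0 < X < 1) gives X = 0.339.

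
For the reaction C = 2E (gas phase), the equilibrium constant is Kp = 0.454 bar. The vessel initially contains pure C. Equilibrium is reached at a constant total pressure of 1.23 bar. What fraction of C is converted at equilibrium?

X = 0.291

Let X = conversion of C (basis 1 mol C); extent of reaction ξ = X.
Moles: n_C = 1 − X; n_E = 2X.
n_T = Σnᵢ = 1 + X.
With p_i = (n_i/n_T)P, Kp = p_E^2 / (p_C).
Equating to 0.454 bar and solving on 0 < X < 1: X = 0.291.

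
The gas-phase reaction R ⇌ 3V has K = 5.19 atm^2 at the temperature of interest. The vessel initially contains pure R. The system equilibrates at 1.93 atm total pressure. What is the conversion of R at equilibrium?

X = 0.469

Basis: 1 mol R initially; let X = conversion of R. Extent ξ = X.
Moles: n_R = 1 − X; n_V = 3X.
n_T = Σnᵢ = 1 + 2X.
y_i = n_i/n_T, p_i = y_i·P. K = p_V^3 / (p_R).
This yields a degree-3 equation in X; solving on (0,1), X = 0.469.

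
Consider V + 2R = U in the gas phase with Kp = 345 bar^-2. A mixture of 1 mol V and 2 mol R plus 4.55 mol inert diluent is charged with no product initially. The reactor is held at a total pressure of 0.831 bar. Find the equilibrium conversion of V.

X = 0.697

Basis: 1 mol V initially; let X = conversion of V. Extent ξ = X.
Mole table: n_V = 1 − X; n_R = 2 − 2X; n_U = X; n_I = 4.55 (inert).
Total moles n_T = 7.55 − 2X.
With p_i = (n_i/n_T)P, Kp = p_U / (p_V p_R^2).
Substituting and setting equal to 345 bar^-2 gives a polynomial in X; the root in (0,1) is X = 0.697.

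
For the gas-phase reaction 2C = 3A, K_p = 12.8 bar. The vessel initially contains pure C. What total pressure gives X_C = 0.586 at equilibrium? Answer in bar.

P = 4.18 bar

Let X = conversion of C (basis 1 mol C); extent of reaction ξ = 0.5X.
Moles: n_C = 1 − X; n_A = 1.5X.
n_T = Σnᵢ = 1 + 0.5X.
K_p = p_A^3 / (p_C^2) with p_i = (n_i/n_T)·P.
At X = 0.586: the mole-fraction product g(X) = Π y_i^ν_i = 3.065. Since K_p = g(X)·P^{1}, P = (K_p/g)^(1/1) = (12.8/3.065)^(1/1) = 4.18 bar.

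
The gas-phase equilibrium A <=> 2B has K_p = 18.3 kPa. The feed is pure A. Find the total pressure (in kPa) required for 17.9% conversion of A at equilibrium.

P = 138 kPa

Let X = conversion of A (basis 1 mol A); extent of reaction ξ = X.
Mole table: n_A = 1 − X; n_B = 2X.
Summing: n_T = 1 + X.
K_p = p_B^2 / (p_A) with p_i = (n_i/n_T)·P.
At X = 0.179: the mole-fraction product g(X) = Π y_i^ν_i = 0.1324. Since K_p = g(X)·P^{1}, P = (K_p/g)^(1/1) = (18.3/0.1324)^(1/1) = 138 kPa.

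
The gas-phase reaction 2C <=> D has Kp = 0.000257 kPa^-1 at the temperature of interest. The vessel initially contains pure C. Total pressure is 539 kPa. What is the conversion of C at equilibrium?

Let X = conversion of C (basis 1 mol C); extent of reaction ξ = 0.5X.
Mole table: n_C = 1 − X; n_D = 0.5X.
Total moles n_T = 1 − 0.5X.
y_i = n_i/n_T, p_i = y_i·P. Kp = p_D / (p_C^2).
Setting this equal to 0.000257 kPa^-1 and taking the physical root (0 < X < 1) gives X = 0.198.

X = 0.198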